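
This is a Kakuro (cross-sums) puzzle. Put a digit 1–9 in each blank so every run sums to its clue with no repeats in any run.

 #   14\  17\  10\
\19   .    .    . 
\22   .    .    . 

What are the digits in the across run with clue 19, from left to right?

17 in 2 cells must be {8,9}.
Nothing is forced directly, so branch on R1C2, whose candidates are 8 or 9. If R1C2 = 9: that forces R2C2 = 8, R2C3 = 9, after which R1C3 would have to be in {2,3,4,6,7,8} for the 19 across but in {1} for the 10 down — contradiction. So R1C2 = 8.
R2C2 = 17 − 8 = 9 completes the 17 down.
Nothing is forced directly, so branch on R1C1, whose candidates are 5 or 6 or 9. If R1C1 = 5: that forces R1C3 = 6, after which R2C1 would have to be in {5,6,7,8} for the 22 across but in {9} for the 14 down — contradiction. If R1C1 = 6: then R1C3 would have to be in {5} for the 19 across but in {1,2,3,4,6,7,8,9} for the 10 down — contradiction. So R1C1 = 9.
R1C3 = 19 − 17 = 2 completes the 19 across.
R2C1 = 14 − 9 = 5 completes the 14 down.
R2C3 = 22 − 14 = 8 completes the 22 across.

9 8 2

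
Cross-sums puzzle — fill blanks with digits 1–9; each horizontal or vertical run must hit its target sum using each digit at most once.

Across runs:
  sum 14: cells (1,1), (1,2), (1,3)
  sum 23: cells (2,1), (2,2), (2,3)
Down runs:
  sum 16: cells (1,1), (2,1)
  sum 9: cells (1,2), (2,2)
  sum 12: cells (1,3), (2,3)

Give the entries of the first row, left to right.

7 3 4

23 in 3 cells must be {6,8,9}; 16 in 2 cells must be {7,9}.
The 23 across and the 16 down share only 9, so (2,1) = 9.
Given what's placed, (2,3) must be 8 to fit the 23 across and 12 down.
(1,1) = 16 − 9 = 7 completes the 16 down.
(1,3) = 12 − 8 = 4 completes the 12 down.
(2,2) = 23 − 17 = 6 completes the 23 across.
(1,2) = 14 − 11 = 3 completes the 14 across.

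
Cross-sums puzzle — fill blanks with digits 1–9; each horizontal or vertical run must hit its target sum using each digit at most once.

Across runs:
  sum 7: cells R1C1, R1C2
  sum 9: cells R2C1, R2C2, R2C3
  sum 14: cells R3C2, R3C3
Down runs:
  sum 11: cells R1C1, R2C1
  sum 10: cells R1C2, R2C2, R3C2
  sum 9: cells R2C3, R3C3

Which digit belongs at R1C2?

Nothing is forced directly, so branch on R3C2, whose candidates are 5 or 6. If R3C2 = 5: then R3C3 would have to be in {9} for the 14 across but in {1,2,3,4,5,6,7,8} for the 9 down — contradiction. So R3C2 = 6.
R3C3 = 14 − 6 = 8 completes the 14 across.
R2C3 = 9 − 8 = 1 completes the 9 down.
R2C2 = 3: the only remaining digit allowed by both the 9 across and the 10 down.
R1C2 = 10 − 9 = 1 completes the 10 down.
R2C1 = 9 − 4 = 5 completes the 9 across.
R1C1 = 7 − 1 = 6 completes the 7 across.

1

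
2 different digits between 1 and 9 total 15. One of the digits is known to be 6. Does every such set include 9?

The only way to make 15 from 2 distinct digits under that restriction is {6,9}, which contains 9.

Yes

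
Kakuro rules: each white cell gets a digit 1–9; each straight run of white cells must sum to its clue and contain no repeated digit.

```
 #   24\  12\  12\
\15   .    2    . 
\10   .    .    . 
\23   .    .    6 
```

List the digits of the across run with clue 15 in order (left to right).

9 2 4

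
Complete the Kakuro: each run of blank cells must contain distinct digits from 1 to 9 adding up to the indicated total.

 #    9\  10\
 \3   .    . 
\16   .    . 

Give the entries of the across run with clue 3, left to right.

2 1

3 in 2 cells must be {1,2}; 16 in 2 cells must be {7,9}.
The 16 across and the 9 down share only 7, so R2C1 = 7.
R2C2 = 16 − 7 = 9 completes the 16 across.
R1C1 = 9 − 7 = 2 completes the 9 down.
R1C2 = 3 − 2 = 1 completes the 3 across.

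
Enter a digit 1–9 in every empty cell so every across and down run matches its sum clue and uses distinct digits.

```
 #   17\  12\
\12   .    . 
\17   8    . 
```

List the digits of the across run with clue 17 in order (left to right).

17 in 2 cells must be {8,9}.
R1C1 = 17 − 8 = 9 completes the 17 down.
R1C2 = 12 − 9 = 3 completes the 12 across.
R2C2 = 17 − 8 = 9 completes the 17 across.

8 9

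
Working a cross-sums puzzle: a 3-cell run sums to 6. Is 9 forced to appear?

No

The only way to make 6 from 3 distinct digits is {1,2,3}, which does not contain 9.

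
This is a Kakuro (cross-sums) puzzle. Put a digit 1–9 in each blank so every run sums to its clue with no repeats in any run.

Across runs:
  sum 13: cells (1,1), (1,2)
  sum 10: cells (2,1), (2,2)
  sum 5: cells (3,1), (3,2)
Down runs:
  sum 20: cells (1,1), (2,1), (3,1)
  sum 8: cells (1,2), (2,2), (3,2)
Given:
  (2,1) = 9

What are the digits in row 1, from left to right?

8, 5

(2,2) = 10 − 9 = 1 completes the 10 across.
Nothing is forced directly, so branch on (1,2), whose candidates are 4 or 5. If (1,2) = 4: then (1,1) would have to be in {9} for the 13 across but in {3,4,5,6,7,8} for the 20 down — contradiction. So (1,2) = 5.
(1,1) = 13 − 5 = 8 completes the 13 across.
(3,1) = 20 − 17 = 3 completes the 20 down.
(3,2) = 5 − 3 = 2 completes the 5 across.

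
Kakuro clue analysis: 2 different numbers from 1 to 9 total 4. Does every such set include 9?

No

The only way to make 4 from 2 distinct digits is {1,3}, which does not contain 9.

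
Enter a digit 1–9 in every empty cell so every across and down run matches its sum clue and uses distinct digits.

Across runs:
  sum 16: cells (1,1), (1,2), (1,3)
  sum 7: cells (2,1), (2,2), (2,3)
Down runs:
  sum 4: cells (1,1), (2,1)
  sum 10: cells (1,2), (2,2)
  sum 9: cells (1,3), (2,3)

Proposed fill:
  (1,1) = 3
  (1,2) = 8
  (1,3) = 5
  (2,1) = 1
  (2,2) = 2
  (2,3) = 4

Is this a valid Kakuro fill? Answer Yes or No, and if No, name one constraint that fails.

Yes

Across: 3+8+5=16; 1+2+4=7. Down: 3+1=4; 8+2=10; 5+4=9. No digit repeats within any run.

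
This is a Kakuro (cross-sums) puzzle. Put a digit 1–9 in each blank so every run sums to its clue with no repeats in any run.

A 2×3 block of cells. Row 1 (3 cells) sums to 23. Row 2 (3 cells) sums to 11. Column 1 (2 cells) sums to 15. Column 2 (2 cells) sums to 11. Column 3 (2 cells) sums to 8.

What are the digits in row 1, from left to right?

23 in 3 cells must be {6,8,9}.
The 23 across and the 8 down share only 6, so (1,3) = 6.
(2,3) = 8 − 6 = 2 completes the 8 down.
Nothing is forced directly, so branch on (2,1), whose candidates are 6 or 8. If (2,1) = 8: then (1,1) would have to be in {8,9} for the 23 across but in {7} for the 15 down — contradiction. So (2,1) = 6.
(1,1) = 15 − 6 = 9 completes the 15 down.
(1,2) = 23 − 15 = 8 completes the 23 across.
(2,2) = 11 − 8 = 3 completes the 11 across.

9 8 6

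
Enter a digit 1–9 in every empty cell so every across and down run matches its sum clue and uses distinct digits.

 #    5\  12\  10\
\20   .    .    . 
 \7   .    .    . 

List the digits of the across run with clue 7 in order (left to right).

7 in 3 cells must be {1,2,4}.
The 7 across and the 12 down share only 4, so R2C2 = 4.
R1C2 = 12 − 4 = 8 completes the 12 down.
Given what's placed, R1C1 must be 3 to fit the 20 across and 5 down.
R1C3 = 20 − 11 = 9 completes the 20 across.
R2C1 = 5 − 3 = 2 completes the 5 down.
R2C3 = 7 − 6 = 1 completes the 7 across.

2 4 1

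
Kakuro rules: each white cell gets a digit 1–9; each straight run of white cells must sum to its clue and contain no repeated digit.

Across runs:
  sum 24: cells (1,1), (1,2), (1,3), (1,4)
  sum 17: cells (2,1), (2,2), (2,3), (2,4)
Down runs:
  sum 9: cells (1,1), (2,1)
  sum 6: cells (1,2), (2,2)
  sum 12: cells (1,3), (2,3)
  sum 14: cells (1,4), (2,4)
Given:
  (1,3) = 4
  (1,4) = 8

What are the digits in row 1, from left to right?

Given what's placed, (1,2) must be 5 to fit the 24 across and 6 down.
(2,2) = 6 − 5 = 1 completes the 6 down.
(2,3) = 12 − 4 = 8 completes the 12 down.
(2,4) = 14 − 8 = 6 completes the 14 down.
(1,1) = 24 − 17 = 7 completes the 24 across.
(2,1) = 17 − 15 = 2 completes the 17 across.

7, 5, 4, 8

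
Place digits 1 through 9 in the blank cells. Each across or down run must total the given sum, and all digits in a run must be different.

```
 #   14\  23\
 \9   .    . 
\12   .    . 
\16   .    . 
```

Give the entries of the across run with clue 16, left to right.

16 in 2 cells must be {7,9}; 23 in 3 cells must be {6,8,9}.
The 16 across and the 23 down share only 9, so R3C2 = 9.
Given what's placed, R2C2 must be 8 to fit the 12 across and 23 down.
R3C1 = 16 − 9 = 7 completes the 16 across.
R1C2 = 23 − 17 = 6 completes the 23 down.
R2C1 = 12 − 8 = 4 completes the 12 across.
R1C1 = 9 − 6 = 3 completes the 9 across.

7 9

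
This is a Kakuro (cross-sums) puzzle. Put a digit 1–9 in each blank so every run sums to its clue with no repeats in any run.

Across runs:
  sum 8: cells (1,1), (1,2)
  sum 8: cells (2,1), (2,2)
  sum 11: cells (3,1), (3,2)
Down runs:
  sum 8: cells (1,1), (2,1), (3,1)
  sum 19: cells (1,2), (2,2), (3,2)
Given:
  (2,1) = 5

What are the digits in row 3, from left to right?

2 9

(2,2) = 8 − 5 = 3 completes the 8 across.
Given what's placed, (3,1) must be 2 to fit the 11 across and 8 down.
(3,2) = 11 − 2 = 9 completes the 11 across.
(1,1) = 8 − 7 = 1 completes the 8 down.
(1,2) = 8 − 1 = 7 completes the 8 across.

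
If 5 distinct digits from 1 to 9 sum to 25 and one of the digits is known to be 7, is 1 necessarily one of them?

Counterexample: {2,3,4,7,9} sums to 25 under that restriction without using 1.

No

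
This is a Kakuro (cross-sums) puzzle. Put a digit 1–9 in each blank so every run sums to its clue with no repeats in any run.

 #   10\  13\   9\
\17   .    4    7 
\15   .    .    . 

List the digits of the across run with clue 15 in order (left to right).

4 9 2

R1C1 = 17 − 11 = 6 completes the 17 across.
R2C1 = 10 − 6 = 4 completes the 10 down.
R2C2 = 13 − 4 = 9 completes the 13 down.
R2C3 = 15 − 13 = 2 completes the 15 across.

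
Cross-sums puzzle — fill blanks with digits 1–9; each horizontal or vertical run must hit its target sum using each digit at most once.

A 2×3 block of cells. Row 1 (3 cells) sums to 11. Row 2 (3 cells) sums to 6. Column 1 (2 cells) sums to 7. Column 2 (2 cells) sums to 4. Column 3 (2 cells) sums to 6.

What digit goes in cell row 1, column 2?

6 in 3 cells must be {1,2,3}; 4 in 2 cells must be {1,3}.
Nothing is forced directly, so branch on (1,2), whose candidates are 1 or 3. If (1,2) = 3: that forces (2,2) = 1, (2,3) = 2, after which (1,3) would have to be in {1,2,6,7} for the 11 across but in {4} for the 6 down — contradiction. So (1,2) = 1.
(2,2) = 4 − 1 = 3 completes the 4 down.
Nothing is forced directly, so branch on (1,3), whose candidates are 2 or 4. If (1,3) = 2: then (1,1) would have to be in {8} for the 11 across but in {1,2,3,4,5,6} for the 7 down — contradiction. So (1,3) = 4.
(1,1) = 11 − 5 = 6 completes the 11 across.
(2,1) = 7 − 6 = 1 completes the 7 down.
(2,3) = 6 − 4 = 2 completes the 6 across.

1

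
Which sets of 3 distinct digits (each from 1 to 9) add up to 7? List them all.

3 distinct digits from 1–9 sum between 6 and 24.
Only one set works: {1,2,4}.

{1,2,4}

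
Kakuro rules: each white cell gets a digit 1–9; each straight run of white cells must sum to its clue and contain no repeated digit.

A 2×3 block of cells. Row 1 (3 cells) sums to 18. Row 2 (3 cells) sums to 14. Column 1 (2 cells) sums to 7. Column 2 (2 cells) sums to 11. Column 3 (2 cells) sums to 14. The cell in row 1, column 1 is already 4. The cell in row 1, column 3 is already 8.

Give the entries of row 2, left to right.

3 5 6

(1,2) = 18 − 12 = 6 completes the 18 across.
(2,1) = 7 − 4 = 3 completes the 7 down.
(2,2) = 11 − 6 = 5 completes the 11 down.
(2,3) = 14 − 8 = 6 completes the 14 across.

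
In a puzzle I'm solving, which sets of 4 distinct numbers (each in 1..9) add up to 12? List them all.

4 distinct digits from 1–9 sum between 10 and 30.

{1,2,3,6}; {1,2,4,5}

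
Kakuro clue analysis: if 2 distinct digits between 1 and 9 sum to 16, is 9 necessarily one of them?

The only way to make 16 from 2 distinct digits is {7,9}, which contains 9.

Yes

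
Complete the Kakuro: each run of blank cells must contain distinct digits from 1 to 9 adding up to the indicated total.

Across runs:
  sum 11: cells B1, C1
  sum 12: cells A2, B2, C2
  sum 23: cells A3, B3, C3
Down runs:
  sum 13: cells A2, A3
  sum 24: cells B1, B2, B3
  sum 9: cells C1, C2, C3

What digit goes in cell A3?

23 in 3 cells must be {6,8,9}; 24 in 3 cells must be {7,8,9}.
Only 6 fits C3 under both its across sum 23 and down sum 9.
Given what's placed, C1 must be 2 to fit the 11 across and 9 down.
C2 = 9 − 8 = 1 completes the 9 down.
B1 = 11 − 2 = 9 completes the 11 across.
B3 = 8: the only remaining digit allowed by both the 23 across and the 24 down.
B2 = 24 − 17 = 7 completes the 24 down.
A3 = 23 − 14 = 9 completes the 23 across.

9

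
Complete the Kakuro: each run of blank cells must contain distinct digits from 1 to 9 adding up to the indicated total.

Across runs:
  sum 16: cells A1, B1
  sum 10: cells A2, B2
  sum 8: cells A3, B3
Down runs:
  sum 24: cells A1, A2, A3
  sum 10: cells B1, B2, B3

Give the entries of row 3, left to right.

7 1

16 in 2 cells must be {7,9}; 24 in 3 cells must be {7,8,9}.
The 16 across and the 10 down share only 7, so B1 = 7.
The 8 across and the 24 down share only 7, so A3 = 7.
B3 = 8 − 7 = 1 completes the 8 across.
A1 = 16 − 7 = 9 completes the 16 across.
A2 = 24 − 16 = 8 completes the 24 down.
B2 = 10 − 8 = 2 completes the 10 across.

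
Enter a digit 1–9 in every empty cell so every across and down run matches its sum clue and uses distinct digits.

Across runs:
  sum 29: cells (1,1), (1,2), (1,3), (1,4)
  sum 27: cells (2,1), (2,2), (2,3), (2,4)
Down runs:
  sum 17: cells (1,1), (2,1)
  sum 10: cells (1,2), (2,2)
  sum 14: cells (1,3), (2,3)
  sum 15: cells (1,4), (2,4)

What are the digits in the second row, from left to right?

29 in 4 cells must be {5,7,8,9}; 17 in 2 cells must be {8,9}.
Nothing is forced directly, so branch on (1,3), whose candidates are 5 or 8 or 9. If (1,3) = 8: that forces (1,1) = 9, (1,2) = 7, after which (1,4) would have to be in {5} for the 29 across but in {6,7,8,9} for the 15 down — contradiction. If (1,3) = 9: that forces (1,1) = 8, (1,2) = 7, after which (1,4) would have to be in {5} for the 29 across but in {6,7,8,9} for the 15 down — contradiction. So (1,3) = 5.
(2,3) = 14 − 5 = 9 completes the 14 down.
Given what's placed, (2,1) must be 8 to fit the 27 across and 17 down.
(1,1) = 17 − 8 = 9 completes the 17 down.
No cell is forced outright now. (2,4) can only be 6 or 7 (the digits allowed by both its 27 across and its 15 down). If (2,4) = 6: then (1,4) would have to be in {7,8} for the 29 across but in {9} for the 15 down — contradiction. So (2,4) = 7.
(1,4) = 15 − 7 = 8 completes the 15 down.
(2,2) = 27 − 24 = 3 completes the 27 across.

8 3 9 7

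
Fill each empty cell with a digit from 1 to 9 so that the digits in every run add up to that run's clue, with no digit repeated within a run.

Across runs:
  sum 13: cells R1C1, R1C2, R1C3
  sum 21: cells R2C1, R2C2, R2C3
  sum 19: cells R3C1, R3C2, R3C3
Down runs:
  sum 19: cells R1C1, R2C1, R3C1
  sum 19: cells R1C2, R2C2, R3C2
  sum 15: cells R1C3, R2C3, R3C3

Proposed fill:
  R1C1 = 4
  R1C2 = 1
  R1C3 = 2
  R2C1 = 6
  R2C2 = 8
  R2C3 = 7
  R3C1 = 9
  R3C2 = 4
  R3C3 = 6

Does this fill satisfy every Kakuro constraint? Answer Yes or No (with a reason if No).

No — the down run R1C2–R3C2 sums to 13, not 19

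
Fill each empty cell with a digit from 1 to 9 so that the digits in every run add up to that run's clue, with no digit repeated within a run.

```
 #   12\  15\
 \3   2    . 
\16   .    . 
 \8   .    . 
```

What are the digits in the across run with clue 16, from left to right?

3 in 2 cells must be {1,2}; 16 in 2 cells must be {7,9}.
R1C2 = 3 − 2 = 1 completes the 3 across.
Given what's placed, R2C2 must be 9 to fit the 16 across and 15 down.
R3C2 = 15 − 10 = 5 completes the 15 down.
R2C1 = 16 − 9 = 7 completes the 16 across.
R3C1 = 8 − 5 = 3 completes the 8 across.

7 9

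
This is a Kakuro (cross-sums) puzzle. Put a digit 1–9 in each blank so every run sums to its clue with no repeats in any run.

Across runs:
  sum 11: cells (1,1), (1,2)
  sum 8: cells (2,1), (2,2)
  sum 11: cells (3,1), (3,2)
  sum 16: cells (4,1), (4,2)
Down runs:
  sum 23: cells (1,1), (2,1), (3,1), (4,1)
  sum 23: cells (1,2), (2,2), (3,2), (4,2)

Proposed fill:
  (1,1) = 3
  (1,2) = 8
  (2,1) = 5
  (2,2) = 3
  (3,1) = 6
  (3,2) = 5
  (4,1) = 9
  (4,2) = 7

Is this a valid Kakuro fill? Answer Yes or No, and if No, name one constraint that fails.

Across: 3+8=11; 5+3=8; 6+5=11; 9+7=16. Down: 3+5+6+9=23; 8+3+5+7=23. No digit repeats within any run.

Yes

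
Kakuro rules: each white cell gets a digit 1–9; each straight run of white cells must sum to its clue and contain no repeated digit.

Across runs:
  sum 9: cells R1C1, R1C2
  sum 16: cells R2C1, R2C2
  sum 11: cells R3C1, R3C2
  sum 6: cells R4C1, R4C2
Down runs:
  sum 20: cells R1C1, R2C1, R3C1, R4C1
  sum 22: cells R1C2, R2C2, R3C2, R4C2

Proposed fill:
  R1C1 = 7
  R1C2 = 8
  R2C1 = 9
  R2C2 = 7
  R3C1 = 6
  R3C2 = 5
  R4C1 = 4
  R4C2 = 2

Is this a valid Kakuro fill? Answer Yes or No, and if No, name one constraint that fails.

No — the across run R1C1–R1C2 sums to 15, not 9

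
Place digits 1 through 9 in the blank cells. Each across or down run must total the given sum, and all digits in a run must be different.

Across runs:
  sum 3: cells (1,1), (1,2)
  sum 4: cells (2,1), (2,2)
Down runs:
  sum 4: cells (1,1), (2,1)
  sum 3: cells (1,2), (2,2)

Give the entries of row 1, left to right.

3 in 2 cells must be {1,2}; 4 in 2 cells must be {1,3}.
The 3 across and the 4 down share only 1, so (1,1) = 1.
(1,2) = 3 − 1 = 2 completes the 3 across.
(2,1) = 4 − 1 = 3 completes the 4 down.
(2,2) = 4 − 3 = 1 completes the 4 across.

1, 2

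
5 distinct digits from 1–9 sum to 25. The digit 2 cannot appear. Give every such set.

{1,3,4,8,9}; {1,3,5,7,9}; {1,3,6,7,8}; {1,4,5,6,9}; {1,4,5,7,8}; {3,4,5,6,7}

5 distinct digits from 1–9 sum between 15 and 35.
Dropping sets that contain 2.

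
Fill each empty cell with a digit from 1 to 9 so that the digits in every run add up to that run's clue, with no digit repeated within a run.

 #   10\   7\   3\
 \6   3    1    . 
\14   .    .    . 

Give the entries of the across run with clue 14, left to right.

6 in 3 cells must be {1,2,3}; 3 in 2 cells must be {1,2}.
R1C3 = 6 − 4 = 2 completes the 6 across.
R2C1 = 10 − 3 = 7 completes the 10 down.
R2C2 = 7 − 1 = 6 completes the 7 down.
R2C3 = 14 − 13 = 1 completes the 14 across.

7 6 1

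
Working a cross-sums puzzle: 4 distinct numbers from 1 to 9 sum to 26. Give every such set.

4 distinct digits from 1–9 sum between 10 and 30.

{2,7,8,9}; {3,6,8,9}; {4,5,8,9}; {4,6,7,9}; {5,6,7,8}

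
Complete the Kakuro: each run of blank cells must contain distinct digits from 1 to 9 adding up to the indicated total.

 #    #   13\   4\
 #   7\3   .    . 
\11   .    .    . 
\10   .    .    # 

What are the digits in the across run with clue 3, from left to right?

2 1

3 in 2 cells must be {1,2}; 4 in 2 cells must be {1,3}.
The 3 across and the 4 down share only 1, so R1C3 = 1.
R2C3 = 4 − 1 = 3 completes the 4 down.
R1C2 = 3 − 1 = 2 completes the 3 across.
No cell is forced outright now. R2C2 can only be 6 or 7 (the digits allowed by both its 11 across and its 13 down). If R2C2 = 6: that forces R2C1 = 2, after which R3C1 would have to be in {1,2,3,4,6,7,8,9} for the 10 across but in {5} for the 7 down — contradiction. So R2C2 = 7.
R2C1 = 11 − 10 = 1 completes the 11 across.
R3C1 = 7 − 1 = 6 completes the 7 down.
R3C2 = 10 − 6 = 4 completes the 10 across.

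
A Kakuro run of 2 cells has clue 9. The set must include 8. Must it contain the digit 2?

No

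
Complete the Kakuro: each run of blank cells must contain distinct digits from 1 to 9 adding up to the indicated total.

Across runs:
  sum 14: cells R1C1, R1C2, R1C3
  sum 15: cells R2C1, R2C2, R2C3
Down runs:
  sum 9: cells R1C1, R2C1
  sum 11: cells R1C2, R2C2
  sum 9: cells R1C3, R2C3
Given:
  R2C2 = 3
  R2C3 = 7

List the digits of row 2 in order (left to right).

5 3 7

R1C2 = 11 − 3 = 8 completes the 11 down.
R1C3 = 9 − 7 = 2 completes the 9 down.
R2C1 = 15 − 10 = 5 completes the 15 across.
R1C1 = 14 − 10 = 4 completes the 14 across.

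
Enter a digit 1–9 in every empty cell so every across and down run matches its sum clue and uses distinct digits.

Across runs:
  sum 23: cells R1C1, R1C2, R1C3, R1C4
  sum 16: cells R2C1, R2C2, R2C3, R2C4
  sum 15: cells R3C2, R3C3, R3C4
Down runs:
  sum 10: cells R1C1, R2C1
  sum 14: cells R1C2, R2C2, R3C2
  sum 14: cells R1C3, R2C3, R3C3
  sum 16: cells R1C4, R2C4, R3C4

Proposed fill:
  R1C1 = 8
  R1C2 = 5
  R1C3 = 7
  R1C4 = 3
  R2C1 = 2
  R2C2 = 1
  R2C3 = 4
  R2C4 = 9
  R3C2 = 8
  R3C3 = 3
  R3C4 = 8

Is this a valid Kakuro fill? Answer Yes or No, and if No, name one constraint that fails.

No — the across run R3C2–R3C4 sums to 19, not 15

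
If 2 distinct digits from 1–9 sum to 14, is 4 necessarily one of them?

Counterexample: {5,9} sums to 14 without using 4.

No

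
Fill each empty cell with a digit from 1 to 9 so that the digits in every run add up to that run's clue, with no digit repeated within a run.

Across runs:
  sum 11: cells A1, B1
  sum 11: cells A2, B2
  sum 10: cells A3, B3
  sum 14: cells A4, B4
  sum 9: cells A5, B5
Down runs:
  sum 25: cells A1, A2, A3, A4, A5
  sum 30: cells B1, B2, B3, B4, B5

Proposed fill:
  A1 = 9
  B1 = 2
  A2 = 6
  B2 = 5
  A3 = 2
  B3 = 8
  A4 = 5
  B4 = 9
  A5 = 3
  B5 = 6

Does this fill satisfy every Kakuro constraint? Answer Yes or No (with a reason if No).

Yes

Across: 9+2=11; 6+5=11; 2+8=10; 5+9=14; 3+6=9. Down: 9+6+2+5+3=25; 2+5+8+9+6=30. No digit repeats within any run.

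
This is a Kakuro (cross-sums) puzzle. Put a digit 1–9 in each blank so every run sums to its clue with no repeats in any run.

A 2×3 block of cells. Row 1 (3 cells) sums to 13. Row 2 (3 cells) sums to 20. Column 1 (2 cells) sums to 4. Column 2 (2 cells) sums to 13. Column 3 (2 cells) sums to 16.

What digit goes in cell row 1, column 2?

4 in 2 cells must be {1,3}; 16 in 2 cells must be {7,9}.
The 20 across and the 4 down share only 3, so (2,1) = 3.
Given what's placed, (2,3) must be 9 to fit the 20 across and 16 down.
(1,1) = 4 − 3 = 1 completes the 4 down.
(1,3) = 16 − 9 = 7 completes the 16 down.
(2,2) = 20 − 12 = 8 completes the 20 across.
(1,2) = 13 − 8 = 5 completes the 13 across.

5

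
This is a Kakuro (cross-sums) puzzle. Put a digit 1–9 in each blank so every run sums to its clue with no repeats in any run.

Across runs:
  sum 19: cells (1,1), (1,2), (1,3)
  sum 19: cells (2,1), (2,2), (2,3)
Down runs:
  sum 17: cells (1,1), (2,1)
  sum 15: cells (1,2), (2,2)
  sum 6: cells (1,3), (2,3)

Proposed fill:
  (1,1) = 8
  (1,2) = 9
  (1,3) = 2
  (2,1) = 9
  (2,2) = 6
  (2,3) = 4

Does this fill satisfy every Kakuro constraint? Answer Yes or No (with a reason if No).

Across: 8+9+2=19; 9+6+4=19. Down: 8+9=17; 9+6=15; 2+4=6. No digit repeats within any run.

Yes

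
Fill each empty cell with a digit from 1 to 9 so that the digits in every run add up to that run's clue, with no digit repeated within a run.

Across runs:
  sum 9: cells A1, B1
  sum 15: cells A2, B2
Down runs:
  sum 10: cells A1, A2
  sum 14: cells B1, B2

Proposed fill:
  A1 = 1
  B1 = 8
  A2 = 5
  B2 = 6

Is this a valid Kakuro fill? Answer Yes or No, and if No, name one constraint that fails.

No — the across run A2–B2 sums to 11, not 15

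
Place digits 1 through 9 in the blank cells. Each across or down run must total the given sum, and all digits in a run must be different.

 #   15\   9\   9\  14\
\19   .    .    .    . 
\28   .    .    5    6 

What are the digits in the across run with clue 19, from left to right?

6 1 4 8

R1C3 = 9 − 5 = 4 completes the 9 down.
R1C4 = 14 − 6 = 8 completes the 14 down.
R2C2 = 8: the only remaining digit allowed by both the 28 across and the 9 down.
Given what's placed, R1C1 must be 6 to fit the 19 across and 15 down.
R1C2 = 19 − 18 = 1 completes the 19 across.
R2C1 = 28 − 19 = 9 completes the 28 across.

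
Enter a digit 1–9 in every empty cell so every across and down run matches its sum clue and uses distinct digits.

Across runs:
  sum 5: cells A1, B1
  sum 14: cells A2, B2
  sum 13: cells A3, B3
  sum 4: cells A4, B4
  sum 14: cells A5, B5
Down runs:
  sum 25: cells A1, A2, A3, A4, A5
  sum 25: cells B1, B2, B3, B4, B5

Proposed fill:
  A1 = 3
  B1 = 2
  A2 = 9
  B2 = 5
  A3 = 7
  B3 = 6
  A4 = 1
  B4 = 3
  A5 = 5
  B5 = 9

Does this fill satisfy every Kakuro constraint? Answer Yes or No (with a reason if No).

Across: 3+2=5; 9+5=14; 7+6=13; 1+3=4; 5+9=14. Down: 3+9+7+1+5=25; 2+5+6+3+9=25. No digit repeats within any run.

Yes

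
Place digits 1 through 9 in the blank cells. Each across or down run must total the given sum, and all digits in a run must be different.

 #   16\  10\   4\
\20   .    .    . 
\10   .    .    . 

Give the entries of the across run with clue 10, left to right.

7 2 1

16 in 2 cells must be {7,9}; 4 in 2 cells must be {1,3}.
The 20 across and the 4 down share only 3, so R1C3 = 3.
The 10 across and the 16 down share only 7, so R2C1 = 7.
R2C3 = 4 − 3 = 1 completes the 4 down.
R1C1 = 16 − 7 = 9 completes the 16 down.
R1C2 = 20 − 12 = 8 completes the 20 across.
R2C2 = 10 − 8 = 2 completes the 10 across.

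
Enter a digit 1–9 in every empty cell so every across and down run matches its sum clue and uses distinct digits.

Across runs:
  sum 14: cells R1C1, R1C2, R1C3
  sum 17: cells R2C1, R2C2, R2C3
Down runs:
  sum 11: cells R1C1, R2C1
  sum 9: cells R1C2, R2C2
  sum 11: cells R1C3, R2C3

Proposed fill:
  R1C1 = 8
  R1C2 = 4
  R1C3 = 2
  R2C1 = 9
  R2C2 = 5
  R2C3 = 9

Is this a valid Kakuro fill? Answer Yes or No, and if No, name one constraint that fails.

No — the across run R2C1–R2C3 sums to 23, not 17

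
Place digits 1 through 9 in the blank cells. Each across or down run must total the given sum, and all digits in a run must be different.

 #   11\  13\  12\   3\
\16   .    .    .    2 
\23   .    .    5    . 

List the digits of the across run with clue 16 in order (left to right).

3 in 2 cells must be {1,2}.
R1C3 = 12 − 5 = 7 completes the 12 down.
R2C4 = 3 − 2 = 1 completes the 3 down.
No cell is forced outright now. R1C2 can only be 4 or 6 (the digits allowed by both its 16 across and its 13 down). If R1C2 = 6: then R1C1 would have to be in {1} for the 16 across but in {2,3,4,5,6,7,8,9} for the 11 down — contradiction. So R1C2 = 4.
R1C1 = 16 − 13 = 3 completes the 16 across.
R2C1 = 11 − 3 = 8 completes the 11 down.
R2C2 = 23 − 14 = 9 completes the 23 across.

3 4 7 2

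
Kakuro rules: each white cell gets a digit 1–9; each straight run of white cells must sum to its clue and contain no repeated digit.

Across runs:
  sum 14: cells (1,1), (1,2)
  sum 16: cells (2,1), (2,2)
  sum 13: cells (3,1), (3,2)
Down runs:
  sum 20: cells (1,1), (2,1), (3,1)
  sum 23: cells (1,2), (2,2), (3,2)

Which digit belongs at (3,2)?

16 in 2 cells must be {7,9}; 23 in 3 cells must be {6,8,9}.
The 16 across and the 23 down share only 9, so (2,2) = 9.
(2,1) = 16 − 9 = 7 completes the 16 across.
Nothing is forced directly, so branch on (1,2), whose candidates are 6 or 8. If (1,2) = 8: then (1,1) would have to be in {6} for the 14 across but in {4,5,8,9} for the 20 down — contradiction. So (1,2) = 6.
(1,1) = 14 − 6 = 8 completes the 14 across.
(3,1) = 20 − 15 = 5 completes the 20 down.
(3,2) = 13 − 5 = 8 completes the 13 across.

8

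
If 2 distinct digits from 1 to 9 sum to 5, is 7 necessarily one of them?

Counterexample: {1,4} sums to 5 without using 7.

No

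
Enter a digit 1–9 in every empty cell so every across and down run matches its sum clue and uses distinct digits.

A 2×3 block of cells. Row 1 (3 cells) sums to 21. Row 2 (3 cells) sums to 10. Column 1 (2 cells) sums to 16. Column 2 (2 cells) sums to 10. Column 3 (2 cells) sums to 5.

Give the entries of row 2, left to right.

7 2 1

16 in 2 cells must be {7,9}.
The 21 across and the 5 down share only 4, so (1,3) = 4.
The 10 across and the 16 down share only 7, so (2,1) = 7.
(2,3) = 5 − 4 = 1 completes the 5 down.
(1,1) = 16 − 7 = 9 completes the 16 down.
(1,2) = 21 − 13 = 8 completes the 21 across.
(2,2) = 10 − 8 = 2 completes the 10 across.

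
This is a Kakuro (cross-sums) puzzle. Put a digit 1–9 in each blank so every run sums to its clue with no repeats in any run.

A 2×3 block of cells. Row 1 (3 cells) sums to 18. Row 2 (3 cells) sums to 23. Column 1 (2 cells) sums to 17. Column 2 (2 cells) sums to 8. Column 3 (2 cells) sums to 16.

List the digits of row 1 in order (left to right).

23 in 3 cells must be {6,8,9}; 17 in 2 cells must be {8,9}; 16 in 2 cells must be {7,9}.
The 23 across and the 8 down share only 6, so (2,2) = 6.
Given what's placed, (2,3) must be 9 to fit the 23 across and 16 down.
(1,2) = 8 − 6 = 2 completes the 8 down.
(1,3) = 16 − 9 = 7 completes the 16 down.
(2,1) = 23 − 15 = 8 completes the 23 across.
(1,1) = 18 − 9 = 9 completes the 18 across.

9 2 7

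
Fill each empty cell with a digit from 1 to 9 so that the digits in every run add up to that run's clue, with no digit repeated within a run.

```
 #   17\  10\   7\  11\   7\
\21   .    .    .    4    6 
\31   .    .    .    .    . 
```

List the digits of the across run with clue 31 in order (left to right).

17 in 2 cells must be {8,9}.
R1C1 = 8: the only remaining digit allowed by both the 21 across and the 17 down.
R2C1 = 17 − 8 = 9 completes the 17 down.
R2C4 = 11 − 4 = 7 completes the 11 down.
R2C5 = 7 − 6 = 1 completes the 7 down.
Given what's placed, R2C3 must be 6 to fit the 31 across and 7 down.
R1C3 = 7 − 6 = 1 completes the 7 down.
R2C2 = 31 − 23 = 8 completes the 31 across.

9, 8, 6, 7, 1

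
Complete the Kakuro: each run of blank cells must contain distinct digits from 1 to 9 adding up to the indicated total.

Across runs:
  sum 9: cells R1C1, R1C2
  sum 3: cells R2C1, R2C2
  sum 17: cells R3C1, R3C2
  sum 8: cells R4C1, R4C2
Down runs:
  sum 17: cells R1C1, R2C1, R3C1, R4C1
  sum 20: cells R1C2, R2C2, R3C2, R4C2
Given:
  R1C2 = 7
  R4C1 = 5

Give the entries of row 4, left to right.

5 3

3 in 2 cells must be {1,2}; 17 in 2 cells must be {8,9}.
R1C1 = 9 − 7 = 2 completes the 9 across.
R2C1 = 1: the only remaining digit allowed by both the 3 across and the 17 down.
R2C2 = 3 − 1 = 2 completes the 3 across.
R3C1 = 17 − 8 = 9 completes the 17 down.
R3C2 = 17 − 9 = 8 completes the 17 across.
R4C2 = 8 − 5 = 3 completes the 8 across.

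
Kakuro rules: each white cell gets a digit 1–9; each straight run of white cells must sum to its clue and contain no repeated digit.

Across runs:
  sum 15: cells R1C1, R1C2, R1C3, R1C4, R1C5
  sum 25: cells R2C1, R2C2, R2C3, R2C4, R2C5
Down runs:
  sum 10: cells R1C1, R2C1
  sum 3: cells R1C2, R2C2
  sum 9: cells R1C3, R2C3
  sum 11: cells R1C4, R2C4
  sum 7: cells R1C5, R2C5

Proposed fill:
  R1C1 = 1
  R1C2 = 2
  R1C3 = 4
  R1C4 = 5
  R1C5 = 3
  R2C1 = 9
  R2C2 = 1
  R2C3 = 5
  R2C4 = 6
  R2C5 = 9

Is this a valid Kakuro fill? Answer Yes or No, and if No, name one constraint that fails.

No — the across run R2C1–R2C5 sums to 30, not 25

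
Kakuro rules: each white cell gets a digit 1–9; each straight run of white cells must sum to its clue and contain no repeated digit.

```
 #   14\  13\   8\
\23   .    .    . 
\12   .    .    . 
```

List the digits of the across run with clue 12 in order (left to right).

23 in 3 cells must be {6,8,9}.
The 23 across and the 8 down share only 6, so R1C3 = 6.
R2C3 = 8 − 6 = 2 completes the 8 down.
Nothing is forced directly, so branch on R2C1, whose candidates are 6 or 9. If R2C1 = 9: then R1C1 would have to be in {8,9} for the 23 across but in {5} for the 14 down — contradiction. So R2C1 = 6.
R1C1 = 14 − 6 = 8 completes the 14 down.
R1C2 = 23 − 14 = 9 completes the 23 across.
R2C2 = 12 − 8 = 4 completes the 12 across.

6, 4, 2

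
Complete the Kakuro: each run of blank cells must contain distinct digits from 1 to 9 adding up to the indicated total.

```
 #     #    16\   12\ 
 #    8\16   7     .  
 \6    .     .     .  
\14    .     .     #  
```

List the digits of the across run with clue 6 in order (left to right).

16 in 2 cells must be {7,9}; 6 in 3 cells must be {1,2,3}.
R1C3 = 16 − 7 = 9 completes the 16 across.
R2C3 = 12 − 9 = 3 completes the 12 down.
R2C2 = 1: the only remaining digit allowed by both the 6 across and the 16 down.
R3C2 = 16 − 8 = 8 completes the 16 down.
R2C1 = 6 − 4 = 2 completes the 6 across.
R3C1 = 14 − 8 = 6 completes the 14 across.

2 1 3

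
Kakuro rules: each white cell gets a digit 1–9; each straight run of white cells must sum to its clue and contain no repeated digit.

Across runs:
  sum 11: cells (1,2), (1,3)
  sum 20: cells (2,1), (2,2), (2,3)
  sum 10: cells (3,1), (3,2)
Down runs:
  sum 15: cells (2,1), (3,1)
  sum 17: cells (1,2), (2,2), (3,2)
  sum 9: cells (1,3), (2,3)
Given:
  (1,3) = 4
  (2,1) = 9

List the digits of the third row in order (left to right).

(1,2) = 11 − 4 = 7 completes the 11 across.
(2,3) = 9 − 4 = 5 completes the 9 down.
(3,1) = 15 − 9 = 6 completes the 15 down.
(3,2) = 10 − 6 = 4 completes the 10 across.
(2,2) = 20 − 14 = 6 completes the 20 across.

6 4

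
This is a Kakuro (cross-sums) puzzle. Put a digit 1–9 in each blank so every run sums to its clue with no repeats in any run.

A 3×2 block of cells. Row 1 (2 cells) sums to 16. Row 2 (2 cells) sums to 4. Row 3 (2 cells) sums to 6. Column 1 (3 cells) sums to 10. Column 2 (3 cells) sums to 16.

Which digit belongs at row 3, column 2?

4

16 in 2 cells must be {7,9}; 4 in 2 cells must be {1,3}.
The 16 across and the 10 down share only 7, so (1,1) = 7.
(1,2) = 16 − 7 = 9 completes the 16 across.
Given what's placed, (2,1) must be 1 to fit the 4 across and 10 down.
(2,2) = 4 − 1 = 3 completes the 4 across.
(3,1) = 10 − 8 = 2 completes the 10 down.
(3,2) = 6 − 2 = 4 completes the 6 across.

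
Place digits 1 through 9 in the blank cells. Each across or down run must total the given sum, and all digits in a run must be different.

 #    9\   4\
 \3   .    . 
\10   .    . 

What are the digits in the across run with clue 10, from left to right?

7 3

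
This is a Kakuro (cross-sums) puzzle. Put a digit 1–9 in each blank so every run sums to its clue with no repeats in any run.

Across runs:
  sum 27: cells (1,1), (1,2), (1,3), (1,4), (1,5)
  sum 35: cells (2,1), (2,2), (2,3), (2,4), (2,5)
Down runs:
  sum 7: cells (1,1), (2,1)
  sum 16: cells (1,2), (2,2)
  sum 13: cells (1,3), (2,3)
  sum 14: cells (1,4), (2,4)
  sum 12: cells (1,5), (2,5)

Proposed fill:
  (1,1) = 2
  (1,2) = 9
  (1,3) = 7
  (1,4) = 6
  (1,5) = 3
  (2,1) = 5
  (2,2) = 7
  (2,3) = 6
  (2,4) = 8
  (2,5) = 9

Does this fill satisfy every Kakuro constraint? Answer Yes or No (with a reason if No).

Across: 2+9+7+6+3=27; 5+7+6+8+9=35. Down: 2+5=7; 9+7=16; 7+6=13; 6+8=14; 3+9=12. No digit repeats within any run.

Yes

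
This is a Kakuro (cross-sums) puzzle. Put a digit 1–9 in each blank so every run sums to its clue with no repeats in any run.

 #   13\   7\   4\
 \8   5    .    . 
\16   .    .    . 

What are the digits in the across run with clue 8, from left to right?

5 2 1

4 in 2 cells must be {1,3}.
Given what's placed, R1C3 must be 1 to fit the 8 across and 4 down.
R2C1 = 13 − 5 = 8 completes the 13 down.
R2C3 = 4 − 1 = 3 completes the 4 down.
R1C2 = 8 − 6 = 2 completes the 8 across.
R2C2 = 16 − 11 = 5 completes the 16 across.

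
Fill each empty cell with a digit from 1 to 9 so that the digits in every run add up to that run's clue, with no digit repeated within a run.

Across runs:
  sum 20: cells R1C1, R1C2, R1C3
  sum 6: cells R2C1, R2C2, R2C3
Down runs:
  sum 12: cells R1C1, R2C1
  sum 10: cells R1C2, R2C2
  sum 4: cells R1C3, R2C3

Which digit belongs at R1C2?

8

6 in 3 cells must be {1,2,3}; 4 in 2 cells must be {1,3}.
The 20 across and the 4 down share only 3, so R1C3 = 3.
The 6 across and the 12 down share only 3, so R2C1 = 3.
R2C3 = 4 − 3 = 1 completes the 4 down.
R1C1 = 12 − 3 = 9 completes the 12 down.
R1C2 = 20 − 12 = 8 completes the 20 across.
R2C2 = 6 − 4 = 2 completes the 6 across.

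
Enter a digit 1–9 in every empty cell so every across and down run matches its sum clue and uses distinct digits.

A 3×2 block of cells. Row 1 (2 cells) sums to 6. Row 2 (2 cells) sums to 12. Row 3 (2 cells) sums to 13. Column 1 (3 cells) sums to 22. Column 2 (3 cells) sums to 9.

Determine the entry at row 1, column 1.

The 6 across and the 22 down share only 5, so (1,1) = 5.
(1,2) = 6 − 5 = 1 completes the 6 across.
Nothing is forced directly, so branch on (2,1), whose candidates are 8 or 9. If (2,1) = 8: then (2,2) would have to be in {4} for the 12 across but in {2,3,5,6} for the 9 down — contradiction. So (2,1) = 9.
(2,2) = 12 − 9 = 3 completes the 12 across.
(3,1) = 22 − 14 = 8 completes the 22 down.
(3,2) = 13 − 8 = 5 completes the 13 across.

5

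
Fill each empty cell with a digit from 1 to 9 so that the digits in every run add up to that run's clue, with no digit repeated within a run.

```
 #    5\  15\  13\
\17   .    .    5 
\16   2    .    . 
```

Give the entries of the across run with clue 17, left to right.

3, 9, 5

R1C1 = 5 − 2 = 3 completes the 5 down.
R1C2 = 17 − 8 = 9 completes the 17 across.
R2C2 = 15 − 9 = 6 completes the 15 down.
R2C3 = 16 − 8 = 8 completes the 16 across.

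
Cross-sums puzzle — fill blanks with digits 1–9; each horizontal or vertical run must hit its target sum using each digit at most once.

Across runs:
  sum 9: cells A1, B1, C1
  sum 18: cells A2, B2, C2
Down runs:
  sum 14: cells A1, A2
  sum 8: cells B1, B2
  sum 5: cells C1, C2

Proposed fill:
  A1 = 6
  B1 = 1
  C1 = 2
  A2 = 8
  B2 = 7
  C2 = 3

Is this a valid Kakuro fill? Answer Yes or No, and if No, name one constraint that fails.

Yes

Across: 6+1+2=9; 8+7+3=18. Down: 6+8=14; 1+7=8; 2+3=5. No digit repeats within any run.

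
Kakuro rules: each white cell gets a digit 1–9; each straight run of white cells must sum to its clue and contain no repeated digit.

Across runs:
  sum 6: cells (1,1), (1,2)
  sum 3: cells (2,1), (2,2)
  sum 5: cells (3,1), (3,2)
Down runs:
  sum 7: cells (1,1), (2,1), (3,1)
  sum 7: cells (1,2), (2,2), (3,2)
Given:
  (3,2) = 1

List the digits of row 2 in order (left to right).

1 2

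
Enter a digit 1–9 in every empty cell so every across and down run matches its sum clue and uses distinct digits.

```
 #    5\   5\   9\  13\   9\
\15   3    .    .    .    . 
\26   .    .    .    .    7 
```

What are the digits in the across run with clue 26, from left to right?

15 in 5 cells must be {1,2,3,4,5}.
R1C5 = 9 − 7 = 2 completes the 9 down.
R2C1 = 5 − 3 = 2 completes the 5 down.
Nothing is forced directly, so branch on R2C2, whose candidates are 3 or 4. If R2C2 = 3: then R1C2 would have to be in {1,4,5} for the 15 across but in {2} for the 5 down — contradiction. So R2C2 = 4.
R1C2 = 5 − 4 = 1 completes the 5 down.
Nothing is forced directly, so branch on R2C3, whose candidates are 5 or 8. If R2C3 = 8: then R1C3 would have to be in {4,5} for the 15 across but in {1} for the 9 down — contradiction. So R2C3 = 5.
R1C3 = 9 − 5 = 4 completes the 9 down.
R1C4 = 15 − 10 = 5 completes the 15 across.
R2C4 = 26 − 18 = 8 completes the 26 across.

2 4 5 8 7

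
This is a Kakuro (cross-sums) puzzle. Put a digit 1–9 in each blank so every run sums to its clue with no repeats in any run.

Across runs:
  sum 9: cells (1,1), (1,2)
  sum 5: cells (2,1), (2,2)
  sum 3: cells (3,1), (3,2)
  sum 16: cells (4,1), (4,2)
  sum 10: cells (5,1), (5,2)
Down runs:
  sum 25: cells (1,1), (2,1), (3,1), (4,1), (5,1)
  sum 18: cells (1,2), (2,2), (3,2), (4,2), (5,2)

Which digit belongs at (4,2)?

3 in 2 cells must be {1,2}; 16 in 2 cells must be {7,9}.
Only 7 fits (4,2) under both its across sum 16 and down sum 18.

7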